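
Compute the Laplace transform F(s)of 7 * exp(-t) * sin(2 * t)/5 14/(5 * ((s+1)^2+4))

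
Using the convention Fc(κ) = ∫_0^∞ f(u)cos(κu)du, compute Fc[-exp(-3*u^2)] -sqrt(3)*sqrt(pi)*exp(-κ^2/12)/6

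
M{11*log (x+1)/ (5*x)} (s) -11*pi*csc (pi*s)/ (5*s - 5)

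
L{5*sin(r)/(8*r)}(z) 5*atan(1/z)/8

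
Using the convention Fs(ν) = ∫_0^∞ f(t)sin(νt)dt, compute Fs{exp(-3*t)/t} atan(ν/3)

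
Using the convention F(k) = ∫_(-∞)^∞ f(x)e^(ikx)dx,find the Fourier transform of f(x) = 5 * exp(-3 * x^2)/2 5 * sqrt(3) * sqrt(pi) * exp(-k^2/12)/6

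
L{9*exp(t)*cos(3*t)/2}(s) 9*(s - 1)/(2*((s - 1)^2 + 9))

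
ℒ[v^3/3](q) 2/q^4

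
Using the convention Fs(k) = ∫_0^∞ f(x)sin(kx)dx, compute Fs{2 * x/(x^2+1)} pi * exp(-k)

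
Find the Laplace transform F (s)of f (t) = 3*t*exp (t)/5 3/ (5*(s - 1)^2)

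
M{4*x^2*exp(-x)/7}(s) 4*gamma(s+2)/7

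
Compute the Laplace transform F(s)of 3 3/s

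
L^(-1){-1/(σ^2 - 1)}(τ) -sinh(τ)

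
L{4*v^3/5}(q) 24/(5*q^4)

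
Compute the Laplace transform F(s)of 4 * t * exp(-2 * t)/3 4/(3 * (s + 2)^2)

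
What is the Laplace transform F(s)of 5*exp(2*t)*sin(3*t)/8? 15/(8*((s - 2)^2 + 9))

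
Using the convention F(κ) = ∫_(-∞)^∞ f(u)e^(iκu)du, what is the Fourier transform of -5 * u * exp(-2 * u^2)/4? -5 * sqrt(2) * I * sqrt(pi) * κ * exp(-κ^2/8)/32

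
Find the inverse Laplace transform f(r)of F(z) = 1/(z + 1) exp(-r)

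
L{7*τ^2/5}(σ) 14/(5*σ^3)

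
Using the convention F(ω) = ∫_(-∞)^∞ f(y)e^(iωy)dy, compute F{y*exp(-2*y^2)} sqrt(2)*I*sqrt(pi)*ω*exp(-ω^2/8)/8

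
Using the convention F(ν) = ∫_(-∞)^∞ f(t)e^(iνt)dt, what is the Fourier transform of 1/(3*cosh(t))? pi/(3*cosh(pi*ν/2))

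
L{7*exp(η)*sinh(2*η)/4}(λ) 7/(2*((λ - 1)^2 - 4))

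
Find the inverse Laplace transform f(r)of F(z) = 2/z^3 r^2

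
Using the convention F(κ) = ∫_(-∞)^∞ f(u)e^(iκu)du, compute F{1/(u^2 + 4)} pi * exp(-2 * Abs(κ))/2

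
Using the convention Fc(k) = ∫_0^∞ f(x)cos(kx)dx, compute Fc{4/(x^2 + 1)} 2*pi*exp(-k)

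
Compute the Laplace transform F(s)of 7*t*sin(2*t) 28*s/(s^2 + 4)^2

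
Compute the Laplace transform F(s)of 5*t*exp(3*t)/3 5/(3*(s - 3)^2)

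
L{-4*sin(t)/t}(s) -4*atan(1/s)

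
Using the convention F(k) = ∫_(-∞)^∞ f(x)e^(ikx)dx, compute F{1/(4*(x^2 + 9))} pi*exp(-3*Abs(k))/12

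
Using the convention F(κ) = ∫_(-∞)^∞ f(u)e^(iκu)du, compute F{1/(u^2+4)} pi*exp(-2*Abs(κ))/2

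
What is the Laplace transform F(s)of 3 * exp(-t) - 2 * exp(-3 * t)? 3/(s + 1) - 2/(s + 3)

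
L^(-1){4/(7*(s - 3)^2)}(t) 4*t*exp(3*t)/7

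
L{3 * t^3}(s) 18/s^4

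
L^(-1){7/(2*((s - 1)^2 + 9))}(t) 7*exp(t)*sin(3*t)/6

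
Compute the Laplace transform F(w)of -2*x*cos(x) 2*(1 - w^2)/(w^2 + 1)^2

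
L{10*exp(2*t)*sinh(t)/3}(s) 10/(3*((s - 2)^2 - 1))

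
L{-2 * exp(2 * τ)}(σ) -2/(σ - 2)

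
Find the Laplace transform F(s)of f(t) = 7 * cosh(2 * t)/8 7 * s/(8 * (s^2 - 4))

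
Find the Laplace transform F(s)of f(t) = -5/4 -5/(4*s)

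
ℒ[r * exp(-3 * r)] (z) (z+3)^(-2)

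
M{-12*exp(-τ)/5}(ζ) -12*gamma(ζ)/5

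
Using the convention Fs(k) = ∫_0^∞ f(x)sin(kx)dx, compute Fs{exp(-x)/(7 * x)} atan(k)/7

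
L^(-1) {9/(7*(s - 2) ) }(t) 9*exp(2*t) /7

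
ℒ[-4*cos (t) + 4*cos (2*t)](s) 4*s/ (s^2 + 4)-4*s/ (s^2 + 1)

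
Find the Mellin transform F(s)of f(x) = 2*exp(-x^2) gamma(s/2)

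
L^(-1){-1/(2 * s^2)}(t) -t/2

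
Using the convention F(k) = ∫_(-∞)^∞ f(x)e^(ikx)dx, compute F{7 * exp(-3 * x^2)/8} 7 * sqrt(3) * sqrt(pi) * exp(-k^2/12)/24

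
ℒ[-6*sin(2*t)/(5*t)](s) -6*atan(2/s)/5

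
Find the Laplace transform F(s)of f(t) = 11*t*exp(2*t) 11/(s - 2)^2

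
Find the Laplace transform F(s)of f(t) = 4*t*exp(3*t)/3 4/(3*(s - 3)^2)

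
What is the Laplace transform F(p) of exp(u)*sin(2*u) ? 2/((p - 1) ^2+4) 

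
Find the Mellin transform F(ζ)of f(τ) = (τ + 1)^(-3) pi*(ζ - 2)*(ζ - 1)/(2*sin(pi*ζ))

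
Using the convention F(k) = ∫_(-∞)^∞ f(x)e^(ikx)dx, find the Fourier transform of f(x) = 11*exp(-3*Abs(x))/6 11/(k^2 + 9)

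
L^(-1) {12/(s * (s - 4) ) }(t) 6 * exp(2 * t) * sinh(2 * t) 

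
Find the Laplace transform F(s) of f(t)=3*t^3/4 9/(2*s^4) 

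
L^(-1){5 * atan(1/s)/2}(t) 5 * sin(t)/(2 * t)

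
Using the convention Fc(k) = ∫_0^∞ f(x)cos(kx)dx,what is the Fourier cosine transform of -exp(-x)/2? -1/(2 * k^2 + 2)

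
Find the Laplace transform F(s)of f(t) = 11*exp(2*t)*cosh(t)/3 11*(s - 2)/(3*((s - 2)^2-1))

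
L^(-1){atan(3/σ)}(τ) sin(3*τ)/τ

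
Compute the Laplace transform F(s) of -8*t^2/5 -16/(5*s^3) 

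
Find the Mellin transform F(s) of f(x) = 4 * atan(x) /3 -2 * pi * sec(pi * s/2) /(3 * s) 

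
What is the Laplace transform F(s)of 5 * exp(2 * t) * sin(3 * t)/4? 15/(4 * ((s - 2)^2 + 9))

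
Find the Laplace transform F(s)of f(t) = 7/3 7/(3*s)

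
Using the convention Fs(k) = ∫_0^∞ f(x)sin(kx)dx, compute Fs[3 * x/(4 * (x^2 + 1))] 3 * pi * exp(-k)/8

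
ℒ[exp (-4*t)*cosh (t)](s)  (s + 4)/ ( (s + 4)^2 - 1)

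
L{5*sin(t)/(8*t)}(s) 5*atan(1/s)/8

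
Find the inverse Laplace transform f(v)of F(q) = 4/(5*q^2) 4*v/5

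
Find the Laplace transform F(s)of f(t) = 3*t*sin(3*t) 18*s/(s^2 + 9)^2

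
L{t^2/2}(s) s^(-3)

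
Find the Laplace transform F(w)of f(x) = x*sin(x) 2*w/(w^2 + 1)^2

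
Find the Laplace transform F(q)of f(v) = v q^(-2)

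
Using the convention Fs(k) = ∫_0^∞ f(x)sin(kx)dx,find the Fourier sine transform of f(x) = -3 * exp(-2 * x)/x -3 * atan(k/2)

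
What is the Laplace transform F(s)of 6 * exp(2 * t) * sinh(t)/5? 6/(5 * ((s - 2)^2 - 1))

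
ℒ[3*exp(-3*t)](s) 3/(s + 3)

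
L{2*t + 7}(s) 7/s + 2/s^2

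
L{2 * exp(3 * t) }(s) 2/(s - 3) 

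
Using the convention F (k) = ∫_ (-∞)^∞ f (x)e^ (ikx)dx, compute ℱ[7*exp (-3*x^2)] 7*sqrt (3)*sqrt (pi)*exp (-k^2/12)/3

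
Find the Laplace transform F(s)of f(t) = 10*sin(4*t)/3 40/(3*(s^2+16))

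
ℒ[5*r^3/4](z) 15/(2*z^4)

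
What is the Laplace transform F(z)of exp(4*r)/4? 1/(4*(z - 4))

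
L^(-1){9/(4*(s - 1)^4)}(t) 3*t^3*exp(t)/8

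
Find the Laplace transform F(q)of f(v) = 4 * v 4/q^2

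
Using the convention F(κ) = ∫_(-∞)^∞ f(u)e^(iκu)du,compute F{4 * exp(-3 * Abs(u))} 24/(κ^2 + 9)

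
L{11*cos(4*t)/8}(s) 11*s/(8*(s^2 + 16))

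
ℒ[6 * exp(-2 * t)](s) 6/(s + 2)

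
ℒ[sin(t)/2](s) 1/(2*(s^2 + 1))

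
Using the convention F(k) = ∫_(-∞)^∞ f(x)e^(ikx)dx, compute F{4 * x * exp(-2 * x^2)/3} sqrt(2) * I * sqrt(pi) * k * exp(-k^2/8)/6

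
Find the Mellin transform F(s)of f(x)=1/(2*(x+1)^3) pi*(s - 2)*(s - 1)/(4*sin(pi*s))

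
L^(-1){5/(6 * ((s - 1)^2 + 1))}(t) 5 * exp(t) * sin(t)/6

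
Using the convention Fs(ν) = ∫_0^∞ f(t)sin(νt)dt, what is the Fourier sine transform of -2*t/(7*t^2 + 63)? -pi*exp(-3*ν)/7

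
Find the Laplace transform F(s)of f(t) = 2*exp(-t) 2/(s + 1)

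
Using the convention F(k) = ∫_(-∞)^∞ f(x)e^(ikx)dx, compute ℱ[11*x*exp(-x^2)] 11*I*sqrt(pi)*k*exp(-k^2/4)/2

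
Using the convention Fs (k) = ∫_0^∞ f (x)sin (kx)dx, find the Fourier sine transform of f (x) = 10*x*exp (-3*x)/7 60*k/ (7*(k^2 + 9)^2)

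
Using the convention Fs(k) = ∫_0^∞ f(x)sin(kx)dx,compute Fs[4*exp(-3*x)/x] 4*atan(k/3)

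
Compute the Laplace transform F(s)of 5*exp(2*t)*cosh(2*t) 5*(s - 2)/(s*(s - 4))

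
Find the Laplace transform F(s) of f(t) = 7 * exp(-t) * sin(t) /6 7/(6 * ((s + 1) ^2 + 1) ) 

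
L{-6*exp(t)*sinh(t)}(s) -6/(s*(s - 2))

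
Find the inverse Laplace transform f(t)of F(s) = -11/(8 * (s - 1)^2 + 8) -11 * exp(t) * sin(t)/8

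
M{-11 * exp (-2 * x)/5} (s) -11 * gamma (s)/ (5 * 2^s)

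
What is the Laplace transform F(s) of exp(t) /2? 1/(2*(s - 1) ) 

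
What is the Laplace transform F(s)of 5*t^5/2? 300/s^6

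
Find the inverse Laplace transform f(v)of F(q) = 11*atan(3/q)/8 11*sin(3*v)/(8*v)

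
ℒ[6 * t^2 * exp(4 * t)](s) 12/(s - 4)^3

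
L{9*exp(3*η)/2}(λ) 9/(2*(λ - 3))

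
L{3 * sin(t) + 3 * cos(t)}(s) 3 * s/(s^2 + 1) + 3/(s^2 + 1)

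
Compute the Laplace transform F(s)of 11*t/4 11/(4*s^2)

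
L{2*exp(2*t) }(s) 2/(s - 2) 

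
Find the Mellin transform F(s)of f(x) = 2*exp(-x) 2*gamma(s)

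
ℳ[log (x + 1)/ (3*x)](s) -pi*csc (pi*s)/ (3*s - 3)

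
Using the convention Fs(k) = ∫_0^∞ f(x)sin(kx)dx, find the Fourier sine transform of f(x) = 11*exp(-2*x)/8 11*k/(8*(k^2 + 4))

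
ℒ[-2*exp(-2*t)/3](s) -2/(3*s + 6)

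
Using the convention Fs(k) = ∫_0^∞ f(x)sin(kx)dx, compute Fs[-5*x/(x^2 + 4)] -5*pi*exp(-2*k)/2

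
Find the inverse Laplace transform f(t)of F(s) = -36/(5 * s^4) -6 * t^3/5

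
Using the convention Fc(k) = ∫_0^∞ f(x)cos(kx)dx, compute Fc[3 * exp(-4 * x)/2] 6/(k^2 + 16)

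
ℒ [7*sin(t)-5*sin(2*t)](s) 7/(s^2 + 1)-10/(s^2 + 4) 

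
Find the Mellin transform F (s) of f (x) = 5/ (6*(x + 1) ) 5*pi*csc (pi*s) /6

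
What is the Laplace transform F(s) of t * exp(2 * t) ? (s - 2) ^(-2) 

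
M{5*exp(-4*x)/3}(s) 5*gamma(s)/(3*4^s)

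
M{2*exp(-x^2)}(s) gamma(s/2)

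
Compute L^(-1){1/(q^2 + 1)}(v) sin(v)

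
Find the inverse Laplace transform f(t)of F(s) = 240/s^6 2 * t^5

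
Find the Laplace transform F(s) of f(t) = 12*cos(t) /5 12*s/(5*(s^2 + 1) ) 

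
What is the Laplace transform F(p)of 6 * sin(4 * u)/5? 24/(5 * (p^2 + 16))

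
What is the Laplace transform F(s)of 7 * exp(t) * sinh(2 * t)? 14/((s - 1)^2-4)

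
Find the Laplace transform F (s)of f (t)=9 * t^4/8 27/s^5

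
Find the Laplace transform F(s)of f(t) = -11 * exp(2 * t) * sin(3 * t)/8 -33/(8 * (s - 2)^2 + 72)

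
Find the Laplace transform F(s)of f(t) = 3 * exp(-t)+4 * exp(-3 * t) 3/(s+1)+4/(s+3)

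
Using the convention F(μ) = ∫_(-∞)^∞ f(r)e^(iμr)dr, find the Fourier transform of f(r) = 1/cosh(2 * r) pi/(2 * cosh(pi * μ/4))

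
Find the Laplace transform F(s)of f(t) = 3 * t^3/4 9/(2 * s^4)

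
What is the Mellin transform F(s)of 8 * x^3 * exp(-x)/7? 8 * gamma(s+3)/7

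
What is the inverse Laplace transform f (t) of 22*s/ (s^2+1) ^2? 11*t*sin (t) 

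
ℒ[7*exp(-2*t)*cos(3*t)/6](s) 7*(s + 2)/(6*((s + 2)^2 + 9))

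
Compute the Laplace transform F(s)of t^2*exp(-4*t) 2/(s + 4)^3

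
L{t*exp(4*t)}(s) (s - 4)^(-2)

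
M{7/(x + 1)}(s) 7*pi*csc(pi*s)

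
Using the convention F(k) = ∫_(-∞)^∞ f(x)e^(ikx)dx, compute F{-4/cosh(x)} -4 * pi/cosh(pi * k/2)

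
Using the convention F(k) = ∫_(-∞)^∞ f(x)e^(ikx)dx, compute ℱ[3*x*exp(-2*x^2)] 3*sqrt(2)*I*sqrt(pi)*k*exp(-k^2/8)/8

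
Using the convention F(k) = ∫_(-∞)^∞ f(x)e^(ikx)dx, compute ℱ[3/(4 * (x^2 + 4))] 3 * pi * exp(-2 * Abs(k))/8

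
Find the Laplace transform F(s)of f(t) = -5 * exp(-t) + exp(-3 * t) 1/(s + 3) - 5/(s + 1)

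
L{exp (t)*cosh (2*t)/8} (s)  (s - 1)/ (8*( (s - 1)^2 - 4))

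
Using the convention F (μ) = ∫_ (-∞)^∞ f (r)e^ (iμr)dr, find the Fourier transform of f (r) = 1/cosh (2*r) pi/ (2*cosh (pi*μ/4))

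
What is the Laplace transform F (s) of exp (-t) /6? 1/ (6*(s + 1) ) 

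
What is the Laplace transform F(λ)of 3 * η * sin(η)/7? 6 * λ/(7 * (λ^2 + 1)^2)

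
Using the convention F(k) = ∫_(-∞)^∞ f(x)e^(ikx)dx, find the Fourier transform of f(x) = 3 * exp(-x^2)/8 3 * sqrt(pi) * exp(-k^2/4)/8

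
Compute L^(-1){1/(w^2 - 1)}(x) sinh(x)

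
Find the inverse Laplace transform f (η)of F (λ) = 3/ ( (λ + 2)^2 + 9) exp (-2 * η) * sin (3 * η)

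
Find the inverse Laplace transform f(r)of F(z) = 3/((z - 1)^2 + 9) exp(r)*sin(3*r)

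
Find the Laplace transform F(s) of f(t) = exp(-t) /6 1/(6 * (s + 1) ) 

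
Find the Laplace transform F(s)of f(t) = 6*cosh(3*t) 6*s/(s^2 - 9)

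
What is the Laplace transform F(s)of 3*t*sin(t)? 6*s/(s^2 + 1)^2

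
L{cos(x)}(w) w/(w^2 + 1)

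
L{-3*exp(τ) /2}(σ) -3/(2*σ - 2) 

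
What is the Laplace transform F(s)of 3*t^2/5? 6/(5*s^3)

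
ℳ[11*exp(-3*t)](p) 11*gamma(p)/3^p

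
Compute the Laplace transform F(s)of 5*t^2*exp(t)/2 5/(s - 1)^3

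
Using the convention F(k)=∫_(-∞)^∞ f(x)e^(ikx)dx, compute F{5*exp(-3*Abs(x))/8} 15/(4*(k^2 + 9))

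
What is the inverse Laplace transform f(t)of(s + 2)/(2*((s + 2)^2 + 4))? exp(-2*t)*cos(2*t)/2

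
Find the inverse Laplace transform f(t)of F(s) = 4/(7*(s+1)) 4*exp(-t)/7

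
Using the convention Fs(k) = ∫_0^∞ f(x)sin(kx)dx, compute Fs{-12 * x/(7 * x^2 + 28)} -6 * pi * exp(-2 * k)/7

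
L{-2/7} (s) -2/ (7*s)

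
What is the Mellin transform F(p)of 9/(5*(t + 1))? 9*pi*csc(pi*p)/5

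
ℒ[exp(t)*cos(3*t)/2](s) (s - 1)/(2*((s - 1)^2 + 9))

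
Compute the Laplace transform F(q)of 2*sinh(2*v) 4/(q^2-4)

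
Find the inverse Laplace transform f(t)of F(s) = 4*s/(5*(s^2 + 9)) 4*cos(3*t)/5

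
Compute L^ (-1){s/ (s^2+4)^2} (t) t * sin (2 * t)/4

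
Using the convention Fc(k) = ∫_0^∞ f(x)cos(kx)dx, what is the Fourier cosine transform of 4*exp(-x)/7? 4/(7*(k^2 + 1))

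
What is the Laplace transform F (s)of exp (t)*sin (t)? 1/ ( (s - 1)^2 + 1)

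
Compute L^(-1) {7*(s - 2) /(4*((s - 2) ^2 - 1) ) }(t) 7*exp(2*t)*cosh(t) /4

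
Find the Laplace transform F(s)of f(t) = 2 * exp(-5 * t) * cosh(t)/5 2 * (s + 5)/(5 * ((s + 5)^2 - 1))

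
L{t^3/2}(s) 3/s^4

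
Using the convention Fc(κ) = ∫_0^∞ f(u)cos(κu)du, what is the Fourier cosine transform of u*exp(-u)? (1 - κ^2)/(κ^2 + 1)^2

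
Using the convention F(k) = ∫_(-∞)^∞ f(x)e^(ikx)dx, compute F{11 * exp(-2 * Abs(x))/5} 44/(5 * (k^2 + 4))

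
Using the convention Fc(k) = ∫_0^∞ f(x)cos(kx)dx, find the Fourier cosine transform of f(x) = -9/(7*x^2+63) -3*pi*exp(-3*k)/14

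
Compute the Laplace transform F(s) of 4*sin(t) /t 4*atan(1/s) 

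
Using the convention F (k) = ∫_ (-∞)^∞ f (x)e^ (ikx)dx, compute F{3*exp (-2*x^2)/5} 3*sqrt (2)*sqrt (pi)*exp (-k^2/8)/10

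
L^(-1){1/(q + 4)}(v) exp(-4*v)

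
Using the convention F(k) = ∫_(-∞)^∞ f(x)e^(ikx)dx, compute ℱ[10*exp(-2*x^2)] 5*sqrt(2)*sqrt(pi)*exp(-k^2/8)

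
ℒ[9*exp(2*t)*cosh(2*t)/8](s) 9*(s - 2)/(8*s*(s - 4))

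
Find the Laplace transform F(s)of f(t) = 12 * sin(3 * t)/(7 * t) 12 * atan(3/s)/7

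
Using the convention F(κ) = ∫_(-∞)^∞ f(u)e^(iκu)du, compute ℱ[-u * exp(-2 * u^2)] -sqrt(2) * I * sqrt(pi) * κ * exp(-κ^2/8)/8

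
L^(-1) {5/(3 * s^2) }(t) 5 * t/3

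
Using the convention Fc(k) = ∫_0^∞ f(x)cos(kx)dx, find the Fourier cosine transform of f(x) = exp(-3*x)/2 3/(2*(k^2 + 9))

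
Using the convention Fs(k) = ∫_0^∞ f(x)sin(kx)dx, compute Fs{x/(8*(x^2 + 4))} pi*exp(-2*k)/16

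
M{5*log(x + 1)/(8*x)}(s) -5*pi*csc(pi*s)/(8*s - 8)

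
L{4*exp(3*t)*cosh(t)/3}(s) 4*(s - 3)/(3*((s - 3)^2 - 1))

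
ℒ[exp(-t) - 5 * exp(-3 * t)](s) 1/(s+1) - 5/(s+3)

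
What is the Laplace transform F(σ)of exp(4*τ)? 1/(σ - 4)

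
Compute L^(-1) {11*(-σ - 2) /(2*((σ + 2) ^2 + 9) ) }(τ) -11*exp(-2*τ)*cos(3*τ) /2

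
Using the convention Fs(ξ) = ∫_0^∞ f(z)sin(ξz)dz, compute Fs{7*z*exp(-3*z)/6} 7*ξ/(ξ^2+9)^2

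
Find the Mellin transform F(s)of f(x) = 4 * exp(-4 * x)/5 2^(2-2 * s) * gamma(s)/5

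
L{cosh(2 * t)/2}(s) s/(2 * (s^2 - 4))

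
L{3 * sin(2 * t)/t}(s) 3 * atan(2/s)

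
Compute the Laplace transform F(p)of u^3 6/p^4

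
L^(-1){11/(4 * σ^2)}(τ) 11 * τ/4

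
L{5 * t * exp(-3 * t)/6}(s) 5/(6 * (s + 3)^2)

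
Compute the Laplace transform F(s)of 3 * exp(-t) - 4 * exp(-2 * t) 3/(s + 1) - 4/(s + 2)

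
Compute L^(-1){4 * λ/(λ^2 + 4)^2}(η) η * sin(2 * η)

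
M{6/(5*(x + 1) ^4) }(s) gamma(s)*gamma(4 - s) /5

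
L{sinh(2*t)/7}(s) 2/(7*(s^2 - 4))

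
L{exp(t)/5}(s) 1/(5*(s - 1))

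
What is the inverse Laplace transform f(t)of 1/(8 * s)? 1/8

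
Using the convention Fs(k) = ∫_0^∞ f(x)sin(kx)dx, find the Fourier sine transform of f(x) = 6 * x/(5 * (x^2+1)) 3 * pi * exp(-k)/5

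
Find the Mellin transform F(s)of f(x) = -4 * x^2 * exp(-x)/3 -4 * gamma(s + 2)/3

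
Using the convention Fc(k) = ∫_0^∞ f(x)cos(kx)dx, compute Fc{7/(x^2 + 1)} 7 * pi * exp(-k)/2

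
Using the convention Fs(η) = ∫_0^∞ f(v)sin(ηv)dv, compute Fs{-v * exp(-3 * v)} -6 * η/(η^2 + 9)^2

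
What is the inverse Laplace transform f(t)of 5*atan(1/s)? 5*sin(t)/t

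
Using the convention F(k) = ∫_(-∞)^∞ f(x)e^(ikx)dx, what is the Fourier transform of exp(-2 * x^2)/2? sqrt(2) * sqrt(pi) * exp(-k^2/8)/4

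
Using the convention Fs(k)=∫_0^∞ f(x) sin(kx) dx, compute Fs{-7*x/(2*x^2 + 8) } -7*pi*exp(-2*k) /4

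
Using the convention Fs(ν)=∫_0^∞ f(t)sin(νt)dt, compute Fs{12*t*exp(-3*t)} 72*ν/(ν^2 + 9)^2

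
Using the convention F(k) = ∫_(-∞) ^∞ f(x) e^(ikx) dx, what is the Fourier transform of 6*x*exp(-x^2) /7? 3*I*sqrt(pi)*k*exp(-k^2/4) /7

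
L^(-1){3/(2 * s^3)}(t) 3 * t^2/4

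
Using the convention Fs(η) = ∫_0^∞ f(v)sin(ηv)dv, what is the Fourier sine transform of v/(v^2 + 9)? pi * exp(-3 * η)/2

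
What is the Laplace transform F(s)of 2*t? 2/s^2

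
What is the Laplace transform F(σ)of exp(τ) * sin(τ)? 1/((σ - 1)^2 + 1)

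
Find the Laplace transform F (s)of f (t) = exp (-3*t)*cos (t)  (s + 3)/ ( (s + 3)^2 + 1)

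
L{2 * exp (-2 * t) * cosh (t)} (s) 2 * (s + 2)/ ( (s + 2)^2 - 1)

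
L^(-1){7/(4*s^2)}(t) 7*t/4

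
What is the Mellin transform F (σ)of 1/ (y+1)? pi*csc (pi*σ)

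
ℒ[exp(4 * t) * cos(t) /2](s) (s - 4) /(2 * ((s - 4) ^2 + 1) ) 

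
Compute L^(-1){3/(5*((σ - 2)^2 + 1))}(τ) 3*exp(2*τ)*sin(τ)/5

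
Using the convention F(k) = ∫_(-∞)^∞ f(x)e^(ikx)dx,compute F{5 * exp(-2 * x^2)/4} 5 * sqrt(2) * sqrt(pi) * exp(-k^2/8)/8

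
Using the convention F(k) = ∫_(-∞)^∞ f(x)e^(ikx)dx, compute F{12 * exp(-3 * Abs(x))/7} 72/(7 * (k^2 + 9))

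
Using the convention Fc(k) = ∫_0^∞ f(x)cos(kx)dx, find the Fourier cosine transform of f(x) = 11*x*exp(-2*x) 11*(4 - k^2)/(k^2 + 4)^2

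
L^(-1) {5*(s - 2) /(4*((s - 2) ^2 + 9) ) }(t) 5*exp(2*t)*cos(3*t) /4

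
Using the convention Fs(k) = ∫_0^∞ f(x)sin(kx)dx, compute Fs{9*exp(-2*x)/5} 9*k/(5*(k^2 + 4))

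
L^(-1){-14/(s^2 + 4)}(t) -7*sin(2*t)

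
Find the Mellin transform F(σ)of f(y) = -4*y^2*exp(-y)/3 -4*gamma(σ + 2)/3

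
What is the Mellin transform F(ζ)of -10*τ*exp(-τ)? -10*gamma(ζ + 1)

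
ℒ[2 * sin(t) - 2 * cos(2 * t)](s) 2/(s^2+1) - 2 * s/(s^2+4)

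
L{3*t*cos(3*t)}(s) 3*(s^2 - 9)/(s^2 + 9)^2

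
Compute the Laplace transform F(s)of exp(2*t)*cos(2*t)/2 (s - 2)/(2*((s - 2)^2 + 4))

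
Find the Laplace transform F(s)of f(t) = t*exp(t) (s - 1)^(-2)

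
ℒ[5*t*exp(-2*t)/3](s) 5/(3*(s + 2)^2)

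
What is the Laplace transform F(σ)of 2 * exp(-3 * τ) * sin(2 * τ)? 4/((σ + 3)^2 + 4)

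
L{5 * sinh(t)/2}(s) 5/(2 * (s^2 - 1))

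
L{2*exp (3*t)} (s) 2/ (s - 3)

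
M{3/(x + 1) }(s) 3*pi*csc(pi*s) 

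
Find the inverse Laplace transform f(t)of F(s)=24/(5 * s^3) 12 * t^2/5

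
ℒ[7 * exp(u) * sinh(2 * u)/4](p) 7/(2 * ((p - 1)^2 - 4))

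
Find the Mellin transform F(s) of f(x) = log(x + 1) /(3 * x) -pi * csc(pi * s) /(3 * s - 3) 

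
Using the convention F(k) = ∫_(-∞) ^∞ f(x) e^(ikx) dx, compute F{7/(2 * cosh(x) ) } 7 * pi/(2 * cosh(pi * k/2) ) 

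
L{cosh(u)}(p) p/(p^2-1)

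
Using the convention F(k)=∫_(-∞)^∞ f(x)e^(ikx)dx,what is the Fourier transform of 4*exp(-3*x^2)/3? 4*sqrt(3)*sqrt(pi)*exp(-k^2/12)/9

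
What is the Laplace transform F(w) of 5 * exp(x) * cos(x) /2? 5 * (w - 1) /(2 * ((w - 1) ^2 + 1) ) 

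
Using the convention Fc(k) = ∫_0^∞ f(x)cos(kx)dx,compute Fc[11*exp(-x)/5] 11/(5*(k^2 + 1))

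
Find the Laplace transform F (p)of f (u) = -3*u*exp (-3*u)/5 -3/ (5*(p + 3)^2)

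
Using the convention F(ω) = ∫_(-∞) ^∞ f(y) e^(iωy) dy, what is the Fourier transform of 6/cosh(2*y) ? 3*pi/cosh(pi*ω/4) 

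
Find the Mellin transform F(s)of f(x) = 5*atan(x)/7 -5*pi*sec(pi*s/2)/(14*s)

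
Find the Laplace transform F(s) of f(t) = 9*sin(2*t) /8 9/(4*(s^2 + 4) ) 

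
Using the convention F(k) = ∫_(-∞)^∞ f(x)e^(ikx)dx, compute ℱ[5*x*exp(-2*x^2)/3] 5*sqrt(2)*I*sqrt(pi)*k*exp(-k^2/8)/24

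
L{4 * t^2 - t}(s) 8/s^3-1/s^2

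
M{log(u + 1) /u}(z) -pi * csc(pi * z) /(z - 1) 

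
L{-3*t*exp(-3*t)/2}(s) -3/(2*(s + 3)^2)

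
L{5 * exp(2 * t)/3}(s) 5/(3 * (s - 2))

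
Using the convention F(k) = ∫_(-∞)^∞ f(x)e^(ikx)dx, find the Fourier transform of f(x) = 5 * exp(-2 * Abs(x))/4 5/(k^2 + 4)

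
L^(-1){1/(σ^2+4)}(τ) sin(2*τ)/2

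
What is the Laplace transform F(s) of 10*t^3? 60/s^4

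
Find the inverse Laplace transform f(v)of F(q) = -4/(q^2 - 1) -4*sinh(v)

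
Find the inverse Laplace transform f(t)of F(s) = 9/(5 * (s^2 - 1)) 9 * sinh(t)/5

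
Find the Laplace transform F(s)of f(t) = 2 2/s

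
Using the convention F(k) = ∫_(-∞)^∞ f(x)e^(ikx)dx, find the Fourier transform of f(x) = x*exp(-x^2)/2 I*sqrt(pi)*k*exp(-k^2/4)/4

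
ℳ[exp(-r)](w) gamma(w)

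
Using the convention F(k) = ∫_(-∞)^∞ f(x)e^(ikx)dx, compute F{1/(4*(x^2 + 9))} pi*exp(-3*Abs(k))/12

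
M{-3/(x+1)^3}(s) -3*pi*(s - 2)*(s - 1)/(2*sin(pi*s))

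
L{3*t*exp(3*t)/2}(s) 3/(2*(s - 3)^2)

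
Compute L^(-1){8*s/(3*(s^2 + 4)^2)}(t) 2*t*sin(2*t)/3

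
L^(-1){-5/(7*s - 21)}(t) -5*exp(3*t)/7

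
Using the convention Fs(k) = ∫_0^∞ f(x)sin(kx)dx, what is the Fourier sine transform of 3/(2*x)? 3*pi/4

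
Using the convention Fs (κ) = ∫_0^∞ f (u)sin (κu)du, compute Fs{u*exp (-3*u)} 6*κ/ (κ^2 + 9)^2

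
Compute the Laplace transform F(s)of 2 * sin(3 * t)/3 2/(s^2 + 9)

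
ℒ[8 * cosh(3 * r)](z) 8 * z/(z^2 - 9)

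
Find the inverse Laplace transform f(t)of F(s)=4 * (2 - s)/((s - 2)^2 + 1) -4 * exp(2 * t) * cos(t)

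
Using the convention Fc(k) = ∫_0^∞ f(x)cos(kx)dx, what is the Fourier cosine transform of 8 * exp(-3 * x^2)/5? 4 * sqrt(3) * sqrt(pi) * exp(-k^2/12)/15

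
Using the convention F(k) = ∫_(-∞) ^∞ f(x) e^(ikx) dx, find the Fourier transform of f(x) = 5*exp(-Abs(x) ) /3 10/(3*(k^2 + 1) ) 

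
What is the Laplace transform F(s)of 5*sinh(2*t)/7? 10/(7*(s^2-4))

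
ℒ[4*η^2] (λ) 8/λ^3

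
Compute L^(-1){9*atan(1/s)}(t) 9*sin(t)/t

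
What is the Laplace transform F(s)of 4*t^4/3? 32/s^5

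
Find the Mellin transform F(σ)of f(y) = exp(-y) gamma(σ)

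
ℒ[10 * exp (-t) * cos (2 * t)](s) 10 * (s + 1)/ ( (s + 1)^2 + 4)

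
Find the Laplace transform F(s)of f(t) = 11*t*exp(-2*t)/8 11/(8*(s + 2)^2)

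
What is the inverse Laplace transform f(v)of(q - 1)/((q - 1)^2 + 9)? exp(v) * cos(3 * v)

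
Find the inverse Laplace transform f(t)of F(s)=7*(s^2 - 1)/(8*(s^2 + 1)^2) 7*t*cos(t)/8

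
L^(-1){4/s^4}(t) 2 * t^3/3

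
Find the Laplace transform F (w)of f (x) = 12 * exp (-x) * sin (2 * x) 24/ ( (w+1)^2+4)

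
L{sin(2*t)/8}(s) 1/(4*(s^2 + 4))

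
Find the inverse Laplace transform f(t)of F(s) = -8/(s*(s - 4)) -4*exp(2*t)*sinh(2*t)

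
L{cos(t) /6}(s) s/(6 * (s^2 + 1) ) 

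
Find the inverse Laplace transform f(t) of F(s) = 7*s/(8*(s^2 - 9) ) 7*cosh(3*t) /8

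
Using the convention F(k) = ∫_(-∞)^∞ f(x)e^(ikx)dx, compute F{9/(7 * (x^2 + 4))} 9 * pi * exp(-2 * Abs(k))/14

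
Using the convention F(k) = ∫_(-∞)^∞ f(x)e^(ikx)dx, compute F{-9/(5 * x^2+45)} -3 * pi * exp(-3 * Abs(k))/5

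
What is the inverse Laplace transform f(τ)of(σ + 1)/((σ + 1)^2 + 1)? exp(-τ) * cos(τ)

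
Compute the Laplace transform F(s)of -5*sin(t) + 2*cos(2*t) 2*s/(s^2 + 4) - 5/(s^2 + 1)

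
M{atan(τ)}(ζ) -pi * sec(pi * ζ/2)/(2 * ζ)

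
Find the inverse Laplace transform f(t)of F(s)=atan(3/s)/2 sin(3 * t)/(2 * t)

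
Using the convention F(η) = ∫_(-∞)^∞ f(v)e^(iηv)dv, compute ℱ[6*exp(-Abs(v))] 12/(η^2 + 1)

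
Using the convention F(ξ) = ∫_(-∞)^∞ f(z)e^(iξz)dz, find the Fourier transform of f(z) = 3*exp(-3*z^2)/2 sqrt(3)*sqrt(pi)*exp(-ξ^2/12)/2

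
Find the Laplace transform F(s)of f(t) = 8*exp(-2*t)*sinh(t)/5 8/(5*((s + 2)^2 - 1))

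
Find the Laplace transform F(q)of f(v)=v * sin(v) 2 * q/(q^2 + 1)^2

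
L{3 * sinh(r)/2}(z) 3/(2 * (z^2 - 1))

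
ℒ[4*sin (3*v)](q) 12/ (q^2 + 9)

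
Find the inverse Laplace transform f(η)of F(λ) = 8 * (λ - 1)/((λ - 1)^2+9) 8 * exp(η) * cos(3 * η)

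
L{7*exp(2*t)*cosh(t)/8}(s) 7*(s - 2)/(8*((s - 2)^2 - 1))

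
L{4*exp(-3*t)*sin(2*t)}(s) 8/((s+3)^2+4)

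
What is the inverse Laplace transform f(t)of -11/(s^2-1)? -11*sinh(t)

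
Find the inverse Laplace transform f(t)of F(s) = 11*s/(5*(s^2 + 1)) 11*cos(t)/5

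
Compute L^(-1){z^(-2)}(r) r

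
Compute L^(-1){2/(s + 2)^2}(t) 2 * t * exp(-2 * t)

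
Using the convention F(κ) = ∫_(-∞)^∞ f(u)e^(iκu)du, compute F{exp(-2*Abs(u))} 4/(κ^2 + 4)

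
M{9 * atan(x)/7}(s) -9 * pi * sec(pi * s/2)/(14 * s)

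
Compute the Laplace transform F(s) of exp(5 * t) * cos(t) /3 (s - 5) /(3 * ((s - 5) ^2+1) ) 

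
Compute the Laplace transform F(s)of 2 2/s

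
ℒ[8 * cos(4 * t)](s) 8 * s/(s^2 + 16)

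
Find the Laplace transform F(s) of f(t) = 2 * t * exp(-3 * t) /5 2/(5 * (s+3) ^2) 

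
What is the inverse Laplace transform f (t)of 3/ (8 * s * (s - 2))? 3 * exp (t) * sinh (t)/8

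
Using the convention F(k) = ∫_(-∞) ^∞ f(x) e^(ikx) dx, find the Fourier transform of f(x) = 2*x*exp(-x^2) I*sqrt(pi)*k*exp(-k^2/4) 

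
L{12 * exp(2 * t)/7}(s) 12/(7 * (s - 2))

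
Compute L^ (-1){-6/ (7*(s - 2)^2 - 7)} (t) -6*exp (2*t)*sinh (t)/7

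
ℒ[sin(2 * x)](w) 2/(w^2 + 4)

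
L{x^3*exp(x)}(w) 6/(w - 1)^4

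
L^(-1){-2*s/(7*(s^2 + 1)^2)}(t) -t*sin(t)/7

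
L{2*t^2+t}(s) s^(-2)+4/s^3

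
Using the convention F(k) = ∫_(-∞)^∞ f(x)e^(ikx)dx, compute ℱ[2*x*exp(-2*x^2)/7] sqrt(2)*I*sqrt(pi)*k*exp(-k^2/8)/28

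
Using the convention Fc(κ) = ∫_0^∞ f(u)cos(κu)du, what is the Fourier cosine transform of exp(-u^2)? sqrt(pi)*exp(-κ^2/4)/2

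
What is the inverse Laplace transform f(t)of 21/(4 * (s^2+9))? 7 * sin(3 * t)/4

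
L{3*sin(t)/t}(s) 3*atan(1/s)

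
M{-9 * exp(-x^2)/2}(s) -9 * gamma(s/2)/4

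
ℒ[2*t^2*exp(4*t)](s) 4/(s - 4)^3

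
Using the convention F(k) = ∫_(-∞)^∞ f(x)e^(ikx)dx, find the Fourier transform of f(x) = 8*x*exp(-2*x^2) sqrt(2)*I*sqrt(pi)*k*exp(-k^2/8)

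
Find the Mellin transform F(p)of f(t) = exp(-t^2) gamma(p/2)/2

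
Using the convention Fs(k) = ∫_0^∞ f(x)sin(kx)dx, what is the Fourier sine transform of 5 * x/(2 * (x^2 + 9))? 5 * pi * exp(-3 * k)/4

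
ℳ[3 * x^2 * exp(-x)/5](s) 3 * gamma(s + 2)/5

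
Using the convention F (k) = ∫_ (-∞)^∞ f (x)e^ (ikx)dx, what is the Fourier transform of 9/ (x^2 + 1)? 9*pi*exp (-Abs (k))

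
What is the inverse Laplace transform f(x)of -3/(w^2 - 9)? -sinh(3*x)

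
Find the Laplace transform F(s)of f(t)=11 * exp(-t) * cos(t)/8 11 * (s + 1)/(8 * ((s + 1)^2 + 1))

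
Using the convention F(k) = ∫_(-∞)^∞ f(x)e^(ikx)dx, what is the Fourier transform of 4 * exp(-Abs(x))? 8/(k^2 + 1)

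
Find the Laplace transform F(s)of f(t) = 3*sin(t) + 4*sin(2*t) 3/(s^2 + 1) + 8/(s^2 + 4)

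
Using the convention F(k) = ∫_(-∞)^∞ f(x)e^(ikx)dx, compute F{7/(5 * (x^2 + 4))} 7 * pi * exp(-2 * Abs(k))/10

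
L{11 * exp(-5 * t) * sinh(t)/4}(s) 11/(4 * ((s + 5)^2 - 1))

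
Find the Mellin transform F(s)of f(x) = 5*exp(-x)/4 5*gamma(s)/4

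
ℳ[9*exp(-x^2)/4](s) 9*gamma(s/2)/8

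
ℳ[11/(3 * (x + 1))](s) 11 * pi * csc(pi * s)/3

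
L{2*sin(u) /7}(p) 2/(7*(p^2 + 1) ) 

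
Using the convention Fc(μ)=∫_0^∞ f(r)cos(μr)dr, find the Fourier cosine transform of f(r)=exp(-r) 1/(μ^2+1)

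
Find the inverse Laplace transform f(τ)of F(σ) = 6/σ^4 τ^3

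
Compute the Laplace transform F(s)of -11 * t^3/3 -22/s^4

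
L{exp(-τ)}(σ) 1/(σ + 1)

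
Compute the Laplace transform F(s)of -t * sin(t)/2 -s/(s^2 + 1)^2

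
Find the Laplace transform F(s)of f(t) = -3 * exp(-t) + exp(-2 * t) 1/(s + 2) - 3/(s + 1)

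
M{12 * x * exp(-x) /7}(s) 12 * gamma(s + 1) /7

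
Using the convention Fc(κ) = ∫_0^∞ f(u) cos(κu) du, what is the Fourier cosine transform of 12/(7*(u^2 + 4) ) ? 3*pi*exp(-2*κ) /7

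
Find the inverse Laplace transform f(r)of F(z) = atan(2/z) sin(2*r)/r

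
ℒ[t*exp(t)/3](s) 1/(3*(s - 1)^2)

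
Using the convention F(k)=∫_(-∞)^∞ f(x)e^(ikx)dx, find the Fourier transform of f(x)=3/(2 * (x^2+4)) 3 * pi * exp(-2 * Abs(k))/4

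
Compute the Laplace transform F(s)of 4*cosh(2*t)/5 4*s/(5*(s^2-4))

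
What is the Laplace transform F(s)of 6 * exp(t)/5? 6/(5 * (s - 1))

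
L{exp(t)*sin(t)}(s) 1/((s - 1)^2+1)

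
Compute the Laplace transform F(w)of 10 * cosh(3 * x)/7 10 * w/(7 * (w^2 - 9))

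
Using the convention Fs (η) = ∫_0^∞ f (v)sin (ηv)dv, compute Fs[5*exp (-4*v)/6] 5*η/ (6*(η^2+16))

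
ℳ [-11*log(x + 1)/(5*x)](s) 11*pi*csc(pi*s)/(5*(s - 1))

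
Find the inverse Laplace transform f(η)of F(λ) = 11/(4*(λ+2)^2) 11*η*exp(-2*η)/4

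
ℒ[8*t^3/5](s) 48/(5*s^4)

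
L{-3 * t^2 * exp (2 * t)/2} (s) -3/ (s - 2)^3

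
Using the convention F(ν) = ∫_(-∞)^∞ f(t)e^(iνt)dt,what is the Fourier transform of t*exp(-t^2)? I*sqrt(pi)*ν*exp(-ν^2/4)/2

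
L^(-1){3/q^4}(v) v^3/2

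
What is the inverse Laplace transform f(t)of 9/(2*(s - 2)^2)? 9*t*exp(2*t)/2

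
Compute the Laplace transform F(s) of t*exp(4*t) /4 1/(4*(s - 4) ^2) 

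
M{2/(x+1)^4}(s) gamma(s)*gamma(4 - s)/3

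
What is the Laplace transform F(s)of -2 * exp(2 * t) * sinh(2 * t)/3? -4/(3 * s * (s - 4))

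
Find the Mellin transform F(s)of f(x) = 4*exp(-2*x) 2^(2 - s)*gamma(s)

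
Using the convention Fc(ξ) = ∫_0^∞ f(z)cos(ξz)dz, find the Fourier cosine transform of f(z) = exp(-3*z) 3/(ξ^2 + 9)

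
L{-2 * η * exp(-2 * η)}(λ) -2/(λ+2)^2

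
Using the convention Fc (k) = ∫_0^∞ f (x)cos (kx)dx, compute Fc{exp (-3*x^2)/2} sqrt (3)*sqrt (pi)*exp (-k^2/12)/12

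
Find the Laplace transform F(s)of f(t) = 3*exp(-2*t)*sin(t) 3/((s + 2)^2 + 1)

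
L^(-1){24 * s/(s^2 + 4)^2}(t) 6 * t * sin(2 * t)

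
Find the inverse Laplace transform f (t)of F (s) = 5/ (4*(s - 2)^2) 5*t*exp (2*t)/4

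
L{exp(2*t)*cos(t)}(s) (s - 2)/((s - 2)^2 + 1)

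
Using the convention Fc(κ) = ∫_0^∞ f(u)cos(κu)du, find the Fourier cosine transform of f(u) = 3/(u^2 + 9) pi*exp(-3*κ)/2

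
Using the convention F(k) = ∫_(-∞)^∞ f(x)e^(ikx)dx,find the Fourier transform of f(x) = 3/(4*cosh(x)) 3*pi/(4*cosh(pi*k/2))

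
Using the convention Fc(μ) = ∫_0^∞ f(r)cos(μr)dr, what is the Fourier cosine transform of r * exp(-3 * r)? (9 - μ^2)/(μ^2 + 9)^2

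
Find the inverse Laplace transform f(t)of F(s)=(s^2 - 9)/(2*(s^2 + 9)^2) t*cos(3*t)/2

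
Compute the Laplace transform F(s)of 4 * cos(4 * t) 4 * s/(s^2 + 16)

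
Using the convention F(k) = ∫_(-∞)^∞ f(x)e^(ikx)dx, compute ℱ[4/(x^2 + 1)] 4 * pi * exp(-Abs(k))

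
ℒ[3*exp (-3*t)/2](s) 3/ (2*(s + 3))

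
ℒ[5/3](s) 5/(3 * s)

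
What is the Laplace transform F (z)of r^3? 6/z^4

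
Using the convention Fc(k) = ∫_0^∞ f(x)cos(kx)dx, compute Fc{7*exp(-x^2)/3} 7*sqrt(pi)*exp(-k^2/4)/6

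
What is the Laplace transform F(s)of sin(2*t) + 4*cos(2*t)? 2/(s^2 + 4) + 4*s/(s^2 + 4)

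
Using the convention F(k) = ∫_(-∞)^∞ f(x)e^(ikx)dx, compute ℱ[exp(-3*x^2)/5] sqrt(3)*sqrt(pi)*exp(-k^2/12)/15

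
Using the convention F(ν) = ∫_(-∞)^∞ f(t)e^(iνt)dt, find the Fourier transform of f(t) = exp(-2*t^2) sqrt(2)*sqrt(pi)*exp(-ν^2/8)/2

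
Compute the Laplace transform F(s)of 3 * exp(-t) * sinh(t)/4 3/(4 * s * (s + 2))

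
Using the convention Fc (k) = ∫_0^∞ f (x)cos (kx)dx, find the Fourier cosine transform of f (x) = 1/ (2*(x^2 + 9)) pi*exp (-3*k)/12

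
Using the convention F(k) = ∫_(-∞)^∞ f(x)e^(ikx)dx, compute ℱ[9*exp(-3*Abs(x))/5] 54/(5*(k^2 + 9))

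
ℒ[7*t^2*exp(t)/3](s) 14/(3*(s - 1)^3)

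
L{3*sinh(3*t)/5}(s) 9/(5*(s^2 - 9))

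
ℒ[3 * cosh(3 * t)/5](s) 3 * s/(5 * (s^2 - 9))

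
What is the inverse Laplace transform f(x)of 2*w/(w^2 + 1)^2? x*sin(x)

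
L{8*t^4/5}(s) 192/(5*s^5)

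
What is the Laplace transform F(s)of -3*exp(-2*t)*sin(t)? -3/((s + 2)^2 + 1)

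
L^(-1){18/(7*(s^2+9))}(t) 6*sin(3*t)/7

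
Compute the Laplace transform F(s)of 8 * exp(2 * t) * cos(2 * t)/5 8 * (s - 2)/(5 * ((s - 2)^2+4))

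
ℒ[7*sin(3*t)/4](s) 21/(4*(s^2 + 9))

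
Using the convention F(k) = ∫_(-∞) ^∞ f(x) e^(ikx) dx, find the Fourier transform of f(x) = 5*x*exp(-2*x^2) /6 5*sqrt(2)*I*sqrt(pi)*k*exp(-k^2/8) /48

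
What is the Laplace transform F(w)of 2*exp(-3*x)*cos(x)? 2*(w + 3)/((w + 3)^2 + 1)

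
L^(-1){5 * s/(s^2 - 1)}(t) 5 * cosh(t)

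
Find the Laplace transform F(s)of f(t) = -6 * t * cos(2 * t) 6 * (4 - s^2)/(s^2 + 4)^2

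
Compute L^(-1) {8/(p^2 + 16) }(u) 2*sin(4*u) 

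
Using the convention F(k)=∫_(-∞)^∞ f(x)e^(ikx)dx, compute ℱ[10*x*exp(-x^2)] 5*I*sqrt(pi)*k*exp(-k^2/4)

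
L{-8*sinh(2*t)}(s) -16/(s^2 - 4)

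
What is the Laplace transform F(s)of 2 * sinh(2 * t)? 4/(s^2 - 4)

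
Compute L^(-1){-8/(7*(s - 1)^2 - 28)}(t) -4*exp(t)*sinh(2*t)/7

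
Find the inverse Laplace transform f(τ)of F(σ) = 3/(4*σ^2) 3*τ/4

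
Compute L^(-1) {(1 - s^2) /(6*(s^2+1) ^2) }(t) -t*cos(t) /6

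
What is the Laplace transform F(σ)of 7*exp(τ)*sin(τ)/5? 7/(5*((σ - 1)^2 + 1))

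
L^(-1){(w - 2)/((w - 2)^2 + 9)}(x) exp(2*x)*cos(3*x)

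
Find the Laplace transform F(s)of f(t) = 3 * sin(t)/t 3 * atan(1/s)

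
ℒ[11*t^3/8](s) 33/(4*s^4) 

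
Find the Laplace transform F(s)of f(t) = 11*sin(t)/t 11*atan(1/s)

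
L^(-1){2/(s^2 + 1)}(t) 2*sin(t)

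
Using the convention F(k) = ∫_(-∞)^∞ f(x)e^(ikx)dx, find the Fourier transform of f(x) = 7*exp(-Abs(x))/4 7/(2*(k^2 + 1))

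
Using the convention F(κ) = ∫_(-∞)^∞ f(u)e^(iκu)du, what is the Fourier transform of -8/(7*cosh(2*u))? -4*pi/(7*cosh(pi*κ/4))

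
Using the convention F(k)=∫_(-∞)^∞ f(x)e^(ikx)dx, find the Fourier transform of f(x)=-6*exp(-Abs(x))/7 -12/(7*k^2 + 7)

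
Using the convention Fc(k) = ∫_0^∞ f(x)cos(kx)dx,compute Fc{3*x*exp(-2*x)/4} 3*(4 - k^2)/(4*(k^2+4)^2)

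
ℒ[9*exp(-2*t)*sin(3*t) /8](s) 27/(8*((s+2) ^2+9) ) 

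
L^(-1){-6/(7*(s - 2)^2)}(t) -6*t*exp(2*t)/7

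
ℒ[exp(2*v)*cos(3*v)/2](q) (q - 2)/(2*((q - 2)^2 + 9))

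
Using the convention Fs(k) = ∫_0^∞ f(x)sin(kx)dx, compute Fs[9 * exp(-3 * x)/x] 9 * atan(k/3)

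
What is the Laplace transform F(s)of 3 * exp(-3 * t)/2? 3/(2 * (s + 3))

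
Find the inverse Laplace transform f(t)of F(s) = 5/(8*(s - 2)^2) 5*t*exp(2*t)/8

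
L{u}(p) p^(-2)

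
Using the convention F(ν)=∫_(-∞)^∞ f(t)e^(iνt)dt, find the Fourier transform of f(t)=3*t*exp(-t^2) 3*I*sqrt(pi)*ν*exp(-ν^2/4)/2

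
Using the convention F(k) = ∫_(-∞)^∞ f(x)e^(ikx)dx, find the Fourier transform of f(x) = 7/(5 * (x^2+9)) 7 * pi * exp(-3 * Abs(k))/15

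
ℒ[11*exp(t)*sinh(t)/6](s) 11/(6*s*(s - 2))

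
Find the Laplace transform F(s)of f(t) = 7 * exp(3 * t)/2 7/(2 * (s - 3))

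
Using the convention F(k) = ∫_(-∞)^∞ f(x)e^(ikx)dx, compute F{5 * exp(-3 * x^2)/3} 5 * sqrt(3) * sqrt(pi) * exp(-k^2/12)/9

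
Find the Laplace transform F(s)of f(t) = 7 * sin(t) 7/(s^2 + 1)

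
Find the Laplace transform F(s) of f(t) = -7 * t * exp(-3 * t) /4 -7/(4 * (s + 3) ^2) 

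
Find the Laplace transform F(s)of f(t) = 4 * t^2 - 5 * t 8/s^3 - 5/s^2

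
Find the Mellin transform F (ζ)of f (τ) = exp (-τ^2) gamma (ζ/2)/2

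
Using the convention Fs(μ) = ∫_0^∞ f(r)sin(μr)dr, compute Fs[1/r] pi/2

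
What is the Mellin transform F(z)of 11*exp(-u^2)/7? 11*gamma(z/2)/14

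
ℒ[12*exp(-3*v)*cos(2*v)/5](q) 12*(q+3)/(5*((q+3)^2+4))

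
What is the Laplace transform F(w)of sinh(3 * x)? 3/(w^2-9)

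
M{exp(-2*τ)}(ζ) gamma(ζ)/2^ζ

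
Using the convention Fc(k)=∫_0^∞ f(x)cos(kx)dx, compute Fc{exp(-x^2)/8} sqrt(pi)*exp(-k^2/4)/16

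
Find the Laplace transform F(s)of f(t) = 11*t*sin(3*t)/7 66*s/(7*(s^2 + 9)^2)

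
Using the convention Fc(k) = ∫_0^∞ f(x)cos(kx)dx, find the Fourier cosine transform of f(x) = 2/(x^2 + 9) pi * exp(-3 * k)/3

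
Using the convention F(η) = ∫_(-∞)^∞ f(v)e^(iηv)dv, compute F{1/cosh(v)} pi/cosh(pi*η/2)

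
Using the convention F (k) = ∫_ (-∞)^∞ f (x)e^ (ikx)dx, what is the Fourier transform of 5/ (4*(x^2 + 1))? 5*pi*exp (-Abs (k))/4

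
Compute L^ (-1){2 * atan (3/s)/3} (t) 2 * sin (3 * t)/ (3 * t)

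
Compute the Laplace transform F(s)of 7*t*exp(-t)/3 7/(3*(s + 1)^2)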